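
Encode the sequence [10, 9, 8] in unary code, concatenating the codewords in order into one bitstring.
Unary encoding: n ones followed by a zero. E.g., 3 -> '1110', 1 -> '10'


Encode each number as n ones followed by a terminating 0:
  10 -> 11111111110 (11 bits)
  9 -> 1111111110 (10 bits)
  8 -> 111111110 (9 bits)
Total length = 11 + 10 + 9 = 30 bits.

Unary([10, 9, 8]) = 111111111101111111110111111110 (30 bits)


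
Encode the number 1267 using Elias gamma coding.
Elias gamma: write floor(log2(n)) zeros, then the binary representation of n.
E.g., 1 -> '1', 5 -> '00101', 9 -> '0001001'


num_bits = floor(log2(1267)) + 1 = 11
leading_zeros = num_bits - 1 = 10
binary(1267) = 10011110011

Elias gamma(1267) = '0000000000' + '10011110011' = 000000000010011110011 (21 bits)


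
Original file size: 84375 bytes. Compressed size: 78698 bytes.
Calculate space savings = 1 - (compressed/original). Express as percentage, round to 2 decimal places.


ratio = compressed/original = 78698/84375 = 0.932717
savings = 1 - ratio = 1 - 0.932717 = 0.067283
as a percentage: 0.067283 * 100 = 6.73%

Space savings = 1 - 78698/84375 = 6.73%


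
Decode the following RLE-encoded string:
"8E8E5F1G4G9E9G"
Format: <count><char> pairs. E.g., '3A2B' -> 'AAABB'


Expanding each <count><char> pair:
  8E -> 'EEEEEEEE'
  8E -> 'EEEEEEEE'
  5F -> 'FFFFF'
  1G -> 'G'
  4G -> 'GGGG'
  9E -> 'EEEEEEEEE'
  9G -> 'GGGGGGGGG'

Decoded = EEEEEEEEEEEEEEEEFFFFFGGGGGEEEEEEEEEGGGGGGGGG


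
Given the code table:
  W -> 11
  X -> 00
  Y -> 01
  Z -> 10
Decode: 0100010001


Decoding:
01 -> Y
00 -> X
01 -> Y
00 -> X
01 -> Y


Result: YXYXY


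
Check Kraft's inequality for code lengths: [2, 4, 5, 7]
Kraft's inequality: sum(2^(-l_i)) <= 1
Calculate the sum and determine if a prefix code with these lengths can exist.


Sum = 2^(-2) + 2^(-4) + 2^(-5) + 2^(-7)
    = 0.25 + 0.0625 + 0.03125 + 0.0078125
    = 45/128 = 0.3515625
Since 0.3515625 <= 1, Kraft's inequality IS satisfied.
A prefix code with these lengths CAN exist.

Kraft sum = 0.3515625. Satisfied.


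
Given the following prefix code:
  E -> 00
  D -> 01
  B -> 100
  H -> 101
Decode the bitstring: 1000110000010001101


Decoding step by step:
Bits 100 -> B
Bits 01 -> D
Bits 100 -> B
Bits 00 -> E
Bits 01 -> D
Bits 00 -> E
Bits 01 -> D
Bits 101 -> H


Decoded message: BDBEDEDH


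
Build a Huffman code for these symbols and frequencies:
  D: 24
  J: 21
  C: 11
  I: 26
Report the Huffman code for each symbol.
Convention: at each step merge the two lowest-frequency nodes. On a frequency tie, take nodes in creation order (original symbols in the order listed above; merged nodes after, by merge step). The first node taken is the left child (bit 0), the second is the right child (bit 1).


Huffman tree construction:
Step 1: Merge C(11) + J(21) = 32
Step 2: Merge D(24) + I(26) = 50
Step 3: Merge (C+J)(32) + (D+I)(50) = 82
Read each symbol's code off the tree from the root (left child = 0, right child = 1).

Codes:
  D: 10 (length 2)
  J: 01 (length 2)
  C: 00 (length 2)
  I: 11 (length 2)
Average code length: 164/82 = 2.0000 bits/symbol


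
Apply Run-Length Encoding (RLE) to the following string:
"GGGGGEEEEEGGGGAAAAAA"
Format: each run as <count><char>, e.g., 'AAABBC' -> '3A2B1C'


Scanning runs left to right:
  i=0: run of 'G' x 5 -> '5G'
  i=5: run of 'E' x 5 -> '5E'
  i=10: run of 'G' x 4 -> '4G'
  i=14: run of 'A' x 6 -> '6A'

RLE = 5G5E4G6A


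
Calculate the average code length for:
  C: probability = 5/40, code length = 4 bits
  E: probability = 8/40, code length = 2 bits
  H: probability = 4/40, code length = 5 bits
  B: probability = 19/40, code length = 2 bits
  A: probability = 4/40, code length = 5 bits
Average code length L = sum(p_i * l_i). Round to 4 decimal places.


Weighted contributions p_i * l_i:
  C: (5/40) * 4 = 20/40
  E: (8/40) * 2 = 16/40
  H: (4/40) * 5 = 20/40
  B: (19/40) * 2 = 38/40
  A: (4/40) * 5 = 20/40
Sum = (20 + 16 + 20 + 38 + 20)/40 = 114/40

L = 114/40 = 2.8500 bits/symbol


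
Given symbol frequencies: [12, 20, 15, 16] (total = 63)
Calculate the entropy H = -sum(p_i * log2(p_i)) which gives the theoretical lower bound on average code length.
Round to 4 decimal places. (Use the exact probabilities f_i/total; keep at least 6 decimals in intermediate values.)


Per-symbol terms -p_i * log2(p_i) with p_i = f_i/63:
  p = 12/63 = 0.190476: log2(p) = -2.392317, -p*log2(p) = 0.455680
  p = 20/63 = 0.317460: log2(p) = -1.655352, -p*log2(p) = 0.525509
  p = 15/63 = 0.238095: log2(p) = -2.070389, -p*log2(p) = 0.492950
  p = 16/63 = 0.253968: log2(p) = -1.977280, -p*log2(p) = 0.502166
H = 0.455680 + 0.525509 + 0.492950 + 0.502166 = 1.976305

H = 1.9763 bits/symbol


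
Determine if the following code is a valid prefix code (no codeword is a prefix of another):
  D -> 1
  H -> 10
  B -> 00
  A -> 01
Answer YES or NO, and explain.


Checking each pair (does one codeword prefix another?):
  D='1' vs H='10': prefix -- VIOLATION

NO -- this is NOT a valid prefix code. D (1) is a prefix of H (10).


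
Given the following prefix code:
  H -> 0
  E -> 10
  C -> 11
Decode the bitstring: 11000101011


Decoding step by step:
Bits 11 -> C
Bits 0 -> H
Bits 0 -> H
Bits 0 -> H
Bits 10 -> E
Bits 10 -> E
Bits 11 -> C


Decoded message: CHHHEEC


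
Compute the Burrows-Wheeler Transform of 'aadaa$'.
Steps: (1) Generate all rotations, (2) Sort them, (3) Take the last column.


Rotations (sorted):
  0: $aadaa -> last char: a
  1: a$aada -> last char: a
  2: aa$aad -> last char: d
  3: aadaa$ -> last char: $
  4: adaa$a -> last char: a
  5: daa$aa -> last char: a


BWT = aad$aa


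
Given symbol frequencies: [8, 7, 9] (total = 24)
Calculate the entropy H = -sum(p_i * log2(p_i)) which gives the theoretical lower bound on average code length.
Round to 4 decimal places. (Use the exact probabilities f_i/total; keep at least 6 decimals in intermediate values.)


Per-symbol terms -p_i * log2(p_i) with p_i = f_i/24:
  p = 8/24 = 0.333333: log2(p) = -1.584963, -p*log2(p) = 0.528321
  p = 7/24 = 0.291667: log2(p) = -1.777608, -p*log2(p) = 0.518469
  p = 9/24 = 0.375000: log2(p) = -1.415037, -p*log2(p) = 0.530639
H = 0.528321 + 0.518469 + 0.530639 = 1.577429

H = 1.5774 bits/symbol


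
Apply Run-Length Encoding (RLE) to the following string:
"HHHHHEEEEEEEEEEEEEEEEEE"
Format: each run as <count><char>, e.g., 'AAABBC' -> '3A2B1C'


Scanning runs left to right:
  i=0: run of 'H' x 5 -> '5H'
  i=5: run of 'E' x 18 -> '18E'

RLE = 5H18E


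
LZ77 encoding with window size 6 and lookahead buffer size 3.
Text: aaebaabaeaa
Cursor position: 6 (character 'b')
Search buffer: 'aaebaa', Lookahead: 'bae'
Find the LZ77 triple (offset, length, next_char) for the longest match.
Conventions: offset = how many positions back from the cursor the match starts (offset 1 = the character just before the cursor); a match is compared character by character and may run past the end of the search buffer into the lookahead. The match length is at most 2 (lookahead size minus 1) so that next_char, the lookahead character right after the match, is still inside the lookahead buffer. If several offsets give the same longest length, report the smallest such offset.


Try each offset into the search buffer:
  offset=1 (pos 5, char 'a'): match length 0
  offset=2 (pos 4, char 'a'): match length 0
  offset=3 (pos 3, char 'b'): match length 2
  offset=4 (pos 2, char 'e'): match length 0
  offset=5 (pos 1, char 'a'): match length 0
  offset=6 (pos 0, char 'a'): match length 0
Longest match has length 2 at offset 3.
next_char = character at position 6 + 2 = 8 -> 'e'

Best match: offset=3, length=2 (matching 'ba' starting at position 3)
LZ77 triple: (3, 2, 'e')


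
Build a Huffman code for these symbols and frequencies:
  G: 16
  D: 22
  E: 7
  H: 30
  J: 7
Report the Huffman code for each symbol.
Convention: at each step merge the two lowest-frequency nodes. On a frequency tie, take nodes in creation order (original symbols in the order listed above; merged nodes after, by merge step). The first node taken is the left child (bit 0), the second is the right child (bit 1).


Huffman tree construction:
Step 1: Merge E(7) + J(7) = 14
Step 2: Merge (E+J)(14) + G(16) = 30
Step 3: Merge D(22) + H(30) = 52
Step 4: Merge ((E+J)+G)(30) + (D+H)(52) = 82
Read each symbol's code off the tree from the root (left child = 0, right child = 1).

Codes:
  G: 01 (length 2)
  D: 10 (length 2)
  E: 000 (length 3)
  H: 11 (length 2)
  J: 001 (length 3)
Average code length: 178/82 = 2.1707 bits/symbol


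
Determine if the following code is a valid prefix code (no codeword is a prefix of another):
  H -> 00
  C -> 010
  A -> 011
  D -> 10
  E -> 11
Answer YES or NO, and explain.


Checking each pair (does one codeword prefix another?):
  H='00' vs C='010': no prefix
  H='00' vs A='011': no prefix
  H='00' vs D='10': no prefix
  H='00' vs E='11': no prefix
  C='010' vs H='00': no prefix
  C='010' vs A='011': no prefix
  C='010' vs D='10': no prefix
  C='010' vs E='11': no prefix
  A='011' vs H='00': no prefix
  A='011' vs C='010': no prefix
  A='011' vs D='10': no prefix
  A='011' vs E='11': no prefix
  D='10' vs H='00': no prefix
  D='10' vs C='010': no prefix
  D='10' vs A='011': no prefix
  D='10' vs E='11': no prefix
  E='11' vs H='00': no prefix
  E='11' vs C='010': no prefix
  E='11' vs A='011': no prefix
  E='11' vs D='10': no prefix
No violation found over all pairs.

YES -- this is a valid prefix code. No codeword is a prefix of any other codeword.


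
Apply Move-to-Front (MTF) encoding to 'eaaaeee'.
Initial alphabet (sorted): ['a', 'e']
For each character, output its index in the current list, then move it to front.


MTF encoding:
'e': index 1 in ['a', 'e'] -> ['e', 'a']
'a': index 1 in ['e', 'a'] -> ['a', 'e']
'a': index 0 in ['a', 'e'] -> ['a', 'e']
'a': index 0 in ['a', 'e'] -> ['a', 'e']
'e': index 1 in ['a', 'e'] -> ['e', 'a']
'e': index 0 in ['e', 'a'] -> ['e', 'a']
'e': index 0 in ['e', 'a'] -> ['e', 'a']


Output: [1, 1, 0, 0, 1, 0, 0]


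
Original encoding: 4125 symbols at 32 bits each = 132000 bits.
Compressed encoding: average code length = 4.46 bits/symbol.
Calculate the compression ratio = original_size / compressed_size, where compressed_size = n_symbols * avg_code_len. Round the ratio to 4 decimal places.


original_size = n_symbols * orig_bits = 4125 * 32 = 132000 bits
compressed_size = n_symbols * avg_code_len = 4125 * 4.46 = 18397.5 bits
ratio = original_size / compressed_size = 132000 / 18397.5 = 7.1749

Compression ratio = 7.1749


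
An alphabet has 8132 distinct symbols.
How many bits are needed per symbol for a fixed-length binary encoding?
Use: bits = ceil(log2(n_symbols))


log2(8132) = 12.9894
Bracket: 2^12 = 4096 < 8132 <= 2^13 = 8192
So ceil(log2(8132)) = 13

bits = ceil(log2(8132)) = ceil(12.9894) = 13 bits


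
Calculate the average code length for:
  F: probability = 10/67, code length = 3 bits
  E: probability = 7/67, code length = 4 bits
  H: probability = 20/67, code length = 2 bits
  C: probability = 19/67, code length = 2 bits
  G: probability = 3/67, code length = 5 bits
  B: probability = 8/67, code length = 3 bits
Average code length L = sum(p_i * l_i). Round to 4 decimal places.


Weighted contributions p_i * l_i:
  F: (10/67) * 3 = 30/67
  E: (7/67) * 4 = 28/67
  H: (20/67) * 2 = 40/67
  C: (19/67) * 2 = 38/67
  G: (3/67) * 5 = 15/67
  B: (8/67) * 3 = 24/67
Sum = (30 + 28 + 40 + 38 + 15 + 24)/67 = 175/67

L = 175/67 = 2.6119 bits/symbol


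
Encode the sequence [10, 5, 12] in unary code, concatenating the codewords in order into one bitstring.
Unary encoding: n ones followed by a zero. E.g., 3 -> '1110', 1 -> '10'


Encode each number as n ones followed by a terminating 0:
  10 -> 11111111110 (11 bits)
  5 -> 111110 (6 bits)
  12 -> 1111111111110 (13 bits)
Total length = 11 + 6 + 13 = 30 bits.

Unary([10, 5, 12]) = 111111111101111101111111111110 (30 bits)


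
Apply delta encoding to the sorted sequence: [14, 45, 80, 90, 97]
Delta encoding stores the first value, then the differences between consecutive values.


First value: 14
Deltas:
  45 - 14 = 31
  80 - 45 = 35
  90 - 80 = 10
  97 - 90 = 7


Delta encoded: [14, 31, 35, 10, 7]


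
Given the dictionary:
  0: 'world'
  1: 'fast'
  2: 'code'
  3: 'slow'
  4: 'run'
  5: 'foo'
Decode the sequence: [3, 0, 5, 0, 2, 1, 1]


Look up each index in the dictionary:
  3 -> 'slow'
  0 -> 'world'
  5 -> 'foo'
  0 -> 'world'
  2 -> 'code'
  1 -> 'fast'
  1 -> 'fast'

Decoded: "slow world foo world code fast fast"


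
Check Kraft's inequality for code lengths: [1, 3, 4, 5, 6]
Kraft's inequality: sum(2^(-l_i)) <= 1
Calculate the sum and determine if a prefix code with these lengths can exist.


Sum = 2^(-1) + 2^(-3) + 2^(-4) + 2^(-5) + 2^(-6)
    = 0.5 + 0.125 + 0.0625 + 0.03125 + 0.015625
    = 47/64 = 0.734375
Since 0.734375 <= 1, Kraft's inequality IS satisfied.
A prefix code with these lengths CAN exist.

Kraft sum = 0.734375. Satisfied.


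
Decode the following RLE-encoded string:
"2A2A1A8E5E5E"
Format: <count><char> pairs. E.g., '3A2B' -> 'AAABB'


Expanding each <count><char> pair:
  2A -> 'AA'
  2A -> 'AA'
  1A -> 'A'
  8E -> 'EEEEEEEE'
  5E -> 'EEEEE'
  5E -> 'EEEEE'

Decoded = AAAAAEEEEEEEEEEEEEEEEEE


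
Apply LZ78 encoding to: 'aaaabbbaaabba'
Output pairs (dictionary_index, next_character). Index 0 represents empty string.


LZ78 encoding steps:
Dictionary: {0: ''}
Step 1: w='' (idx 0), next='a' -> output (0, 'a'), add 'a' as idx 1
Step 2: w='a' (idx 1), next='a' -> output (1, 'a'), add 'aa' as idx 2
Step 3: w='a' (idx 1), next='b' -> output (1, 'b'), add 'ab' as idx 3
Step 4: w='' (idx 0), next='b' -> output (0, 'b'), add 'b' as idx 4
Step 5: w='b' (idx 4), next='a' -> output (4, 'a'), add 'ba' as idx 5
Step 6: w='aa' (idx 2), next='b' -> output (2, 'b'), add 'aab' as idx 6
Step 7: w='ba' (idx 5), end of input -> output (5, '')


Encoded: [(0, 'a'), (1, 'a'), (1, 'b'), (0, 'b'), (4, 'a'), (2, 'b'), (5, '')]


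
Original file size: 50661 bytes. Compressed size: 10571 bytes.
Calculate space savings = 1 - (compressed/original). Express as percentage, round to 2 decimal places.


ratio = compressed/original = 10571/50661 = 0.208661
savings = 1 - ratio = 1 - 0.208661 = 0.791339
as a percentage: 0.791339 * 100 = 79.13%

Space savings = 1 - 10571/50661 = 79.13%


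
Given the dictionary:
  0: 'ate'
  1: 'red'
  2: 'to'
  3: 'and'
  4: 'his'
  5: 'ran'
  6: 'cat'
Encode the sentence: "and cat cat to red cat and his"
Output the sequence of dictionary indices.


Look up each word in the dictionary:
  'and' -> 3
  'cat' -> 6
  'cat' -> 6
  'to' -> 2
  'red' -> 1
  'cat' -> 6
  'and' -> 3
  'his' -> 4

Encoded: [3, 6, 6, 2, 1, 6, 3, 4]


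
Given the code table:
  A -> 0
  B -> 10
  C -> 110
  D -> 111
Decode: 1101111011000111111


Decoding:
110 -> C
111 -> D
10 -> B
110 -> C
0 -> A
0 -> A
111 -> D
111 -> D


Result: CDBCAADD


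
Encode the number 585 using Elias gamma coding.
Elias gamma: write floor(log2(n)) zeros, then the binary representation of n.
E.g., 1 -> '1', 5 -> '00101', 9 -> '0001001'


num_bits = floor(log2(585)) + 1 = 10
leading_zeros = num_bits - 1 = 9
binary(585) = 1001001001

Elias gamma(585) = '000000000' + '1001001001' = 0000000001001001001 (19 bits)


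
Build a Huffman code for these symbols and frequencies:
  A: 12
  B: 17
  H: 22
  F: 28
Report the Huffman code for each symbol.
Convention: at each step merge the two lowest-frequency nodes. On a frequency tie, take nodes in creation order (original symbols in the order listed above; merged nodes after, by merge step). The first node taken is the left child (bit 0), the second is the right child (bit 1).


Huffman tree construction:
Step 1: Merge A(12) + B(17) = 29
Step 2: Merge H(22) + F(28) = 50
Step 3: Merge (A+B)(29) + (H+F)(50) = 79
Read each symbol's code off the tree from the root (left child = 0, right child = 1).

Codes:
  A: 00 (length 2)
  B: 01 (length 2)
  H: 10 (length 2)
  F: 11 (length 2)
Average code length: 158/79 = 2.0000 bits/symbol


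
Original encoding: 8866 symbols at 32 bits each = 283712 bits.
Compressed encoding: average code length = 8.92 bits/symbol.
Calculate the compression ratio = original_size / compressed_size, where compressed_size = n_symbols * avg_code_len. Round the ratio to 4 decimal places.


original_size = n_symbols * orig_bits = 8866 * 32 = 283712 bits
compressed_size = n_symbols * avg_code_len = 8866 * 8.92 = 79084.72 bits
ratio = original_size / compressed_size = 283712 / 79084.72 = 3.5874

Compression ratio = 3.5874


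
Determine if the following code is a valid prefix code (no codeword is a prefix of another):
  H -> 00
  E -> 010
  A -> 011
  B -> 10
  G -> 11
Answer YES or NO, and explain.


Checking each pair (does one codeword prefix another?):
  H='00' vs E='010': no prefix
  H='00' vs A='011': no prefix
  H='00' vs B='10': no prefix
  H='00' vs G='11': no prefix
  E='010' vs H='00': no prefix
  E='010' vs A='011': no prefix
  E='010' vs B='10': no prefix
  E='010' vs G='11': no prefix
  A='011' vs H='00': no prefix
  A='011' vs E='010': no prefix
  A='011' vs B='10': no prefix
  A='011' vs G='11': no prefix
  B='10' vs H='00': no prefix
  B='10' vs E='010': no prefix
  B='10' vs A='011': no prefix
  B='10' vs G='11': no prefix
  G='11' vs H='00': no prefix
  G='11' vs E='010': no prefix
  G='11' vs A='011': no prefix
  G='11' vs B='10': no prefix
No violation found over all pairs.

YES -- this is a valid prefix code. No codeword is a prefix of any other codeword.


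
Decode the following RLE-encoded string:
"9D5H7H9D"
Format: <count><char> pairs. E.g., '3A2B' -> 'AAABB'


Expanding each <count><char> pair:
  9D -> 'DDDDDDDDD'
  5H -> 'HHHHH'
  7H -> 'HHHHHHH'
  9D -> 'DDDDDDDDD'

Decoded = DDDDDDDDDHHHHHHHHHHHHDDDDDDDDD


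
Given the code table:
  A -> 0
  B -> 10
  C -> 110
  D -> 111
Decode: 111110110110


Decoding:
111 -> D
110 -> C
110 -> C
110 -> C


Result: DCCC


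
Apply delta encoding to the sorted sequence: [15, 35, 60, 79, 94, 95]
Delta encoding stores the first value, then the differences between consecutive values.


First value: 15
Deltas:
  35 - 15 = 20
  60 - 35 = 25
  79 - 60 = 19
  94 - 79 = 15
  95 - 94 = 1


Delta encoded: [15, 20, 25, 19, 15, 1]


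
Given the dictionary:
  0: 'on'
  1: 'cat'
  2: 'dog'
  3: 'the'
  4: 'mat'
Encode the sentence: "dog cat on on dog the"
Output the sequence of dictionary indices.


Look up each word in the dictionary:
  'dog' -> 2
  'cat' -> 1
  'on' -> 0
  'on' -> 0
  'dog' -> 2
  'the' -> 3

Encoded: [2, 1, 0, 0, 2, 3]


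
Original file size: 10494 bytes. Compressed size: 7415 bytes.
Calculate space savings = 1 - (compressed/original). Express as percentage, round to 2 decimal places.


ratio = compressed/original = 7415/10494 = 0.706594
savings = 1 - ratio = 1 - 0.706594 = 0.293406
as a percentage: 0.293406 * 100 = 29.34%

Space savings = 1 - 7415/10494 = 29.34%


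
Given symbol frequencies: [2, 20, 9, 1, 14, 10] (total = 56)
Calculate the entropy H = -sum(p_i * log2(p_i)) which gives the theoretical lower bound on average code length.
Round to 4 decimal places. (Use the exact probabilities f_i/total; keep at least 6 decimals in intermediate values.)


Per-symbol terms -p_i * log2(p_i) with p_i = f_i/56:
  p = 2/56 = 0.035714: log2(p) = -4.807355, -p*log2(p) = 0.171691
  p = 20/56 = 0.357143: log2(p) = -1.485427, -p*log2(p) = 0.530510
  p = 9/56 = 0.160714: log2(p) = -2.637430, -p*log2(p) = 0.423873
  p = 1/56 = 0.017857: log2(p) = -5.807355, -p*log2(p) = 0.103703
  p = 14/56 = 0.250000: log2(p) = -2.000000, -p*log2(p) = 0.500000
  p = 10/56 = 0.178571: log2(p) = -2.485427, -p*log2(p) = 0.443826
H = 0.171691 + 0.530510 + 0.423873 + 0.103703 + 0.500000 + 0.443826 = 2.173603

H = 2.1736 bits/symbol


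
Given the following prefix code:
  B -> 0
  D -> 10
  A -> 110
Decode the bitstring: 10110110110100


Decoding step by step:
Bits 10 -> D
Bits 110 -> A
Bits 110 -> A
Bits 110 -> A
Bits 10 -> D
Bits 0 -> B


Decoded message: DAAADB


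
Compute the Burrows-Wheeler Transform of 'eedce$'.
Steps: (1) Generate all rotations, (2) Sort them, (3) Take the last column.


Rotations (sorted):
  0: $eedce -> last char: e
  1: ce$eed -> last char: d
  2: dce$ee -> last char: e
  3: e$eedc -> last char: c
  4: edce$e -> last char: e
  5: eedce$ -> last char: $


BWT = edece$


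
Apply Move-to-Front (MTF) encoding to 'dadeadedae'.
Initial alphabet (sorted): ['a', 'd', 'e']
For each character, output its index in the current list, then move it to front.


MTF encoding:
'd': index 1 in ['a', 'd', 'e'] -> ['d', 'a', 'e']
'a': index 1 in ['d', 'a', 'e'] -> ['a', 'd', 'e']
'd': index 1 in ['a', 'd', 'e'] -> ['d', 'a', 'e']
'e': index 2 in ['d', 'a', 'e'] -> ['e', 'd', 'a']
'a': index 2 in ['e', 'd', 'a'] -> ['a', 'e', 'd']
'd': index 2 in ['a', 'e', 'd'] -> ['d', 'a', 'e']
'e': index 2 in ['d', 'a', 'e'] -> ['e', 'd', 'a']
'd': index 1 in ['e', 'd', 'a'] -> ['d', 'e', 'a']
'a': index 2 in ['d', 'e', 'a'] -> ['a', 'd', 'e']
'e': index 2 in ['a', 'd', 'e'] -> ['e', 'a', 'd']


Output: [1, 1, 1, 2, 2, 2, 2, 1, 2, 2]


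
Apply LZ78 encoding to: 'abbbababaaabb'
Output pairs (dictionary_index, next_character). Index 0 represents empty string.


LZ78 encoding steps:
Dictionary: {0: ''}
Step 1: w='' (idx 0), next='a' -> output (0, 'a'), add 'a' as idx 1
Step 2: w='' (idx 0), next='b' -> output (0, 'b'), add 'b' as idx 2
Step 3: w='b' (idx 2), next='b' -> output (2, 'b'), add 'bb' as idx 3
Step 4: w='a' (idx 1), next='b' -> output (1, 'b'), add 'ab' as idx 4
Step 5: w='ab' (idx 4), next='a' -> output (4, 'a'), add 'aba' as idx 5
Step 6: w='a' (idx 1), next='a' -> output (1, 'a'), add 'aa' as idx 6
Step 7: w='bb' (idx 3), end of input -> output (3, '')


Encoded: [(0, 'a'), (0, 'b'), (2, 'b'), (1, 'b'), (4, 'a'), (1, 'a'), (3, '')]


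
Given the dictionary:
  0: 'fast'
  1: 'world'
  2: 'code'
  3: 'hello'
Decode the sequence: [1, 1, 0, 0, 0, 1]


Look up each index in the dictionary:
  1 -> 'world'
  1 -> 'world'
  0 -> 'fast'
  0 -> 'fast'
  0 -> 'fast'
  1 -> 'world'

Decoded: "world world fast fast fast world"


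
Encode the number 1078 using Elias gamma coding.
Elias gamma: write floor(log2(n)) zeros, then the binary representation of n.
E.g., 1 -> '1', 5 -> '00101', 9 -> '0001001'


num_bits = floor(log2(1078)) + 1 = 11
leading_zeros = num_bits - 1 = 10
binary(1078) = 10000110110

Elias gamma(1078) = '0000000000' + '10000110110' = 000000000010000110110 (21 bits)


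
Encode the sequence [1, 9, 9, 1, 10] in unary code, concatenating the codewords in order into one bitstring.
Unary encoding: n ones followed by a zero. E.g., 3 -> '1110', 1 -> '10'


Encode each number as n ones followed by a terminating 0:
  1 -> 10 (2 bits)
  9 -> 1111111110 (10 bits)
  9 -> 1111111110 (10 bits)
  1 -> 10 (2 bits)
  10 -> 11111111110 (11 bits)
Total length = 2 + 10 + 10 + 2 + 11 = 35 bits.

Unary([1, 9, 9, 1, 10]) = 10111111111011111111101011111111110 (35 bits)


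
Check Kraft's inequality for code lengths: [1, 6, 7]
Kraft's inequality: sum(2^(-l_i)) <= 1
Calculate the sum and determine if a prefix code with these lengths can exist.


Sum = 2^(-1) + 2^(-6) + 2^(-7)
    = 0.5 + 0.015625 + 0.0078125
    = 67/128 = 0.5234375
Since 0.5234375 <= 1, Kraft's inequality IS satisfied.
A prefix code with these lengths CAN exist.

Kraft sum = 0.5234375. Satisfied.


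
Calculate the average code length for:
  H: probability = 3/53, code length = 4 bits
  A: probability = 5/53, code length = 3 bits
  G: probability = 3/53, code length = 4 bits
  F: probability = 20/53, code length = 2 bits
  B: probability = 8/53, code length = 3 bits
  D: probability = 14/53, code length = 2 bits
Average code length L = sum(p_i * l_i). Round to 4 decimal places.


Weighted contributions p_i * l_i:
  H: (3/53) * 4 = 12/53
  A: (5/53) * 3 = 15/53
  G: (3/53) * 4 = 12/53
  F: (20/53) * 2 = 40/53
  B: (8/53) * 3 = 24/53
  D: (14/53) * 2 = 28/53
Sum = (12 + 15 + 12 + 40 + 24 + 28)/53 = 131/53

L = 131/53 = 2.4717 bits/symbol


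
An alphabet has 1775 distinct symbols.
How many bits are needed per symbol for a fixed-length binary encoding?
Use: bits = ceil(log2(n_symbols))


log2(1775) = 10.7936
Bracket: 2^10 = 1024 < 1775 <= 2^11 = 2048
So ceil(log2(1775)) = 11

bits = ceil(log2(1775)) = ceil(10.7936) = 11 bits


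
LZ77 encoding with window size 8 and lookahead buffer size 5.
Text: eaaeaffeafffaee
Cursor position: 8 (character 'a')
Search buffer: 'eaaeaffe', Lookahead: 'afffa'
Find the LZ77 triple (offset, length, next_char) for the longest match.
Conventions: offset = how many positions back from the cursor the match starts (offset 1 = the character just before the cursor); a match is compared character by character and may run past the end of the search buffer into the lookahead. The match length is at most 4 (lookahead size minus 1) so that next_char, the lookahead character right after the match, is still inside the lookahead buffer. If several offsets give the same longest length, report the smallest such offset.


Try each offset into the search buffer:
  offset=1 (pos 7, char 'e'): match length 0
  offset=2 (pos 6, char 'f'): match length 0
  offset=3 (pos 5, char 'f'): match length 0
  offset=4 (pos 4, char 'a'): match length 3
  offset=5 (pos 3, char 'e'): match length 0
  offset=6 (pos 2, char 'a'): match length 1
  offset=7 (pos 1, char 'a'): match length 1
  offset=8 (pos 0, char 'e'): match length 0
Longest match has length 3 at offset 4.
next_char = character at position 8 + 3 = 11 -> 'f'

Best match: offset=4, length=3 (matching 'aff' starting at position 4)
LZ77 triple: (4, 3, 'f')


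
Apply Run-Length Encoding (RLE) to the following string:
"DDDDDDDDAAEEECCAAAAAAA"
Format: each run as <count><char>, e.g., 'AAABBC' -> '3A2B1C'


Scanning runs left to right:
  i=0: run of 'D' x 8 -> '8D'
  i=8: run of 'A' x 2 -> '2A'
  i=10: run of 'E' x 3 -> '3E'
  i=13: run of 'C' x 2 -> '2C'
  i=15: run of 'A' x 7 -> '7A'

RLE = 8D2A3E2C7A


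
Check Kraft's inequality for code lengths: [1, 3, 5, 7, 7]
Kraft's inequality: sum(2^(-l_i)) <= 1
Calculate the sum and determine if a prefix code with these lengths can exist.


Sum = 2^(-1) + 2^(-3) + 2^(-5) + 2^(-7) + 2^(-7)
    = 0.5 + 0.125 + 0.03125 + 0.0078125 + 0.0078125
    = 86/128 = 0.671875
Since 0.671875 <= 1, Kraft's inequality IS satisfied.
A prefix code with these lengths CAN exist.

Kraft sum = 0.671875. Satisfied.


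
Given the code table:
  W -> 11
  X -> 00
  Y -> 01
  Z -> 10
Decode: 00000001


Decoding:
00 -> X
00 -> X
00 -> X
01 -> Y


Result: XXXY


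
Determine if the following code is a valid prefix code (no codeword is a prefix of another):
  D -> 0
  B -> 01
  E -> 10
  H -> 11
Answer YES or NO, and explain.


Checking each pair (does one codeword prefix another?):
  D='0' vs B='01': prefix -- VIOLATION

NO -- this is NOT a valid prefix code. D (0) is a prefix of B (01).


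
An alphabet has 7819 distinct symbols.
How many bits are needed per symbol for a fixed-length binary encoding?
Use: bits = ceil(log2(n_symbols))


log2(7819) = 12.9328
Bracket: 2^12 = 4096 < 7819 <= 2^13 = 8192
So ceil(log2(7819)) = 13

bits = ceil(log2(7819)) = ceil(12.9328) = 13 bits


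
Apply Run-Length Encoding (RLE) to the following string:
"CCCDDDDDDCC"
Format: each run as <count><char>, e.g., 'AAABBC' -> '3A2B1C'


Scanning runs left to right:
  i=0: run of 'C' x 3 -> '3C'
  i=3: run of 'D' x 6 -> '6D'
  i=9: run of 'C' x 2 -> '2C'

RLE = 3C6D2C


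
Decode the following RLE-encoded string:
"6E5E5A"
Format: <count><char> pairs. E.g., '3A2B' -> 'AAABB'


Expanding each <count><char> pair:
  6E -> 'EEEEEE'
  5E -> 'EEEEE'
  5A -> 'AAAAA'

Decoded = EEEEEEEEEEEAAAAA


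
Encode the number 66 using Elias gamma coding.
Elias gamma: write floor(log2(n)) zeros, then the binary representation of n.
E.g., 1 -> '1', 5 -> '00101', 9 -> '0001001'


num_bits = floor(log2(66)) + 1 = 7
leading_zeros = num_bits - 1 = 6
binary(66) = 1000010

Elias gamma(66) = '000000' + '1000010' = 0000001000010 (13 bits)


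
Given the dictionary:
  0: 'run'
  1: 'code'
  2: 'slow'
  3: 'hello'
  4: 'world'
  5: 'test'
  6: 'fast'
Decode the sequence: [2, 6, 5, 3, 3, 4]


Look up each index in the dictionary:
  2 -> 'slow'
  6 -> 'fast'
  5 -> 'test'
  3 -> 'hello'
  3 -> 'hello'
  4 -> 'world'

Decoded: "slow fast test hello hello world"


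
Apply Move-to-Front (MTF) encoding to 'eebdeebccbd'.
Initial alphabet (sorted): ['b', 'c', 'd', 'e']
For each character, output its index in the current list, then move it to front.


MTF encoding:
'e': index 3 in ['b', 'c', 'd', 'e'] -> ['e', 'b', 'c', 'd']
'e': index 0 in ['e', 'b', 'c', 'd'] -> ['e', 'b', 'c', 'd']
'b': index 1 in ['e', 'b', 'c', 'd'] -> ['b', 'e', 'c', 'd']
'd': index 3 in ['b', 'e', 'c', 'd'] -> ['d', 'b', 'e', 'c']
'e': index 2 in ['d', 'b', 'e', 'c'] -> ['e', 'd', 'b', 'c']
'e': index 0 in ['e', 'd', 'b', 'c'] -> ['e', 'd', 'b', 'c']
'b': index 2 in ['e', 'd', 'b', 'c'] -> ['b', 'e', 'd', 'c']
'c': index 3 in ['b', 'e', 'd', 'c'] -> ['c', 'b', 'e', 'd']
'c': index 0 in ['c', 'b', 'e', 'd'] -> ['c', 'b', 'e', 'd']
'b': index 1 in ['c', 'b', 'e', 'd'] -> ['b', 'c', 'e', 'd']
'd': index 3 in ['b', 'c', 'e', 'd'] -> ['d', 'b', 'c', 'e']


Output: [3, 0, 1, 3, 2, 0, 2, 3, 0, 1, 3]


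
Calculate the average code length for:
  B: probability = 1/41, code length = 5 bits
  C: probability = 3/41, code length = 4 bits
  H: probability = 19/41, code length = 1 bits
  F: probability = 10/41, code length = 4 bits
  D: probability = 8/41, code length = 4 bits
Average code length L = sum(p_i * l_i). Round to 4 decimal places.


Weighted contributions p_i * l_i:
  B: (1/41) * 5 = 5/41
  C: (3/41) * 4 = 12/41
  H: (19/41) * 1 = 19/41
  F: (10/41) * 4 = 40/41
  D: (8/41) * 4 = 32/41
Sum = (5 + 12 + 19 + 40 + 32)/41 = 108/41

L = 108/41 = 2.6341 bits/symbol


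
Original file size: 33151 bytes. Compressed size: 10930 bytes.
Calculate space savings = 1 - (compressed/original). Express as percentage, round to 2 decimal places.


ratio = compressed/original = 10930/33151 = 0.329703
savings = 1 - ratio = 1 - 0.329703 = 0.670297
as a percentage: 0.670297 * 100 = 67.03%

Space savings = 1 - 10930/33151 = 67.03%


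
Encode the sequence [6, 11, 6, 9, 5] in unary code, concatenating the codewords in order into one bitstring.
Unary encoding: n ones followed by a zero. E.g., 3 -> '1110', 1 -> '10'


Encode each number as n ones followed by a terminating 0:
  6 -> 1111110 (7 bits)
  11 -> 111111111110 (12 bits)
  6 -> 1111110 (7 bits)
  9 -> 1111111110 (10 bits)
  5 -> 111110 (6 bits)
Total length = 7 + 12 + 7 + 10 + 6 = 42 bits.

Unary([6, 11, 6, 9, 5]) = 111111011111111111011111101111111110111110 (42 bits)


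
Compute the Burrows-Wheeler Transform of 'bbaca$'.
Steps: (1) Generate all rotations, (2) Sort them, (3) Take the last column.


Rotations (sorted):
  0: $bbaca -> last char: a
  1: a$bbac -> last char: c
  2: aca$bb -> last char: b
  3: baca$b -> last char: b
  4: bbaca$ -> last char: $
  5: ca$bba -> last char: a


BWT = acbb$a


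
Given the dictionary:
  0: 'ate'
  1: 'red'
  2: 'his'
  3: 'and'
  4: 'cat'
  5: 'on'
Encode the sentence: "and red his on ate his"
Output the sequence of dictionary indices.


Look up each word in the dictionary:
  'and' -> 3
  'red' -> 1
  'his' -> 2
  'on' -> 5
  'ate' -> 0
  'his' -> 2

Encoded: [3, 1, 2, 5, 0, 2]


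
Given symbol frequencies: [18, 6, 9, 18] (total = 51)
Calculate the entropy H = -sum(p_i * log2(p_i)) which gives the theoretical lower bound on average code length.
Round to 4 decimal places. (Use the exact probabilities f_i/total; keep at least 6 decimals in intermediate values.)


Per-symbol terms -p_i * log2(p_i) with p_i = f_i/51:
  p = 18/51 = 0.352941: log2(p) = -1.502500, -p*log2(p) = 0.530294
  p = 6/51 = 0.117647: log2(p) = -3.087463, -p*log2(p) = 0.363231
  p = 9/51 = 0.176471: log2(p) = -2.502500, -p*log2(p) = 0.441618
  p = 18/51 = 0.352941: log2(p) = -1.502500, -p*log2(p) = 0.530294
H = 0.530294 + 0.363231 + 0.441618 + 0.530294 = 1.865437

H = 1.8654 bits/symbol


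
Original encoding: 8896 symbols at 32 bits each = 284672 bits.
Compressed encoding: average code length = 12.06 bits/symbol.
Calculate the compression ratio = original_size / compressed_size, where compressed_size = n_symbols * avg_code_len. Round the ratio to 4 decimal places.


original_size = n_symbols * orig_bits = 8896 * 32 = 284672 bits
compressed_size = n_symbols * avg_code_len = 8896 * 12.06 = 107285.76 bits
ratio = original_size / compressed_size = 284672 / 107285.76 = 2.6534

Compression ratio = 2.6534


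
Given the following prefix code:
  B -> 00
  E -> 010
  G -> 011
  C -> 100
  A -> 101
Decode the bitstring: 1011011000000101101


Decoding step by step:
Bits 101 -> A
Bits 101 -> A
Bits 100 -> C
Bits 00 -> B
Bits 00 -> B
Bits 101 -> A
Bits 101 -> A


Decoded message: AACBBAA


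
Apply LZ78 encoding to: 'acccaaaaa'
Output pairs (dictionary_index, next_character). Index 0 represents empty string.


LZ78 encoding steps:
Dictionary: {0: ''}
Step 1: w='' (idx 0), next='a' -> output (0, 'a'), add 'a' as idx 1
Step 2: w='' (idx 0), next='c' -> output (0, 'c'), add 'c' as idx 2
Step 3: w='c' (idx 2), next='c' -> output (2, 'c'), add 'cc' as idx 3
Step 4: w='a' (idx 1), next='a' -> output (1, 'a'), add 'aa' as idx 4
Step 5: w='aa' (idx 4), next='a' -> output (4, 'a'), add 'aaa' as idx 5


Encoded: [(0, 'a'), (0, 'c'), (2, 'c'), (1, 'a'), (4, 'a')]


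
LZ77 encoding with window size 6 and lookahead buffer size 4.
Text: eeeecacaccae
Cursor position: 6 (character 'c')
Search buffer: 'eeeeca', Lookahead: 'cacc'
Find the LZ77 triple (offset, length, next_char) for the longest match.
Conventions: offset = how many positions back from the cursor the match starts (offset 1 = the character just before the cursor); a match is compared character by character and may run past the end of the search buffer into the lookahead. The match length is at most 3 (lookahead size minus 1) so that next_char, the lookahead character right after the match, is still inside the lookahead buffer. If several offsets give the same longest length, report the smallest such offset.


Try each offset into the search buffer:
  offset=1 (pos 5, char 'a'): match length 0
  offset=2 (pos 4, char 'c'): match length 3
  offset=3 (pos 3, char 'e'): match length 0
  offset=4 (pos 2, char 'e'): match length 0
  offset=5 (pos 1, char 'e'): match length 0
  offset=6 (pos 0, char 'e'): match length 0
Longest match has length 3 at offset 2.
next_char = character at position 6 + 3 = 9 -> 'c'

Best match: offset=2, length=3 (matching 'cac' starting at position 4)
LZ77 triple: (2, 3, 'c')


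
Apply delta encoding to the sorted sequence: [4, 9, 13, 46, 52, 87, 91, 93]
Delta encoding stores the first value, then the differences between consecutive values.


First value: 4
Deltas:
  9 - 4 = 5
  13 - 9 = 4
  46 - 13 = 33
  52 - 46 = 6
  87 - 52 = 35
  91 - 87 = 4
  93 - 91 = 2


Delta encoded: [4, 5, 4, 33, 6, 35, 4, 2]


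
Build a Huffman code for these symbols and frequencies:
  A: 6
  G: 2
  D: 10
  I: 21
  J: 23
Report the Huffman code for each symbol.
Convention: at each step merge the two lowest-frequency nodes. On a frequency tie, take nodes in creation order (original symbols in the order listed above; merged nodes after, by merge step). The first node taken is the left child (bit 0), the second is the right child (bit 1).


Huffman tree construction:
Step 1: Merge G(2) + A(6) = 8
Step 2: Merge (G+A)(8) + D(10) = 18
Step 3: Merge ((G+A)+D)(18) + I(21) = 39
Step 4: Merge J(23) + (((G+A)+D)+I)(39) = 62
Read each symbol's code off the tree from the root (left child = 0, right child = 1).

Codes:
  A: 1001 (length 4)
  G: 1000 (length 4)
  D: 101 (length 3)
  I: 11 (length 2)
  J: 0 (length 1)
Average code length: 127/62 = 2.0484 bits/symbol


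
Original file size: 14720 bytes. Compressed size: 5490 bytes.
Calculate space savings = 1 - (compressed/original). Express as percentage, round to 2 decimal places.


ratio = compressed/original = 5490/14720 = 0.372962
savings = 1 - ratio = 1 - 0.372962 = 0.627038
as a percentage: 0.627038 * 100 = 62.7%

Space savings = 1 - 5490/14720 = 62.7%


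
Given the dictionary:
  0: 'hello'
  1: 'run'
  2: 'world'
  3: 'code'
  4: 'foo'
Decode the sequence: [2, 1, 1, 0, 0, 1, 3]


Look up each index in the dictionary:
  2 -> 'world'
  1 -> 'run'
  1 -> 'run'
  0 -> 'hello'
  0 -> 'hello'
  1 -> 'run'
  3 -> 'code'

Decoded: "world run run hello hello run code"


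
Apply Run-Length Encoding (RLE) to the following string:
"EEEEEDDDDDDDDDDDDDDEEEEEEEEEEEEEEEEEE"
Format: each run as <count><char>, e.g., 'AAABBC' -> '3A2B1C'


Scanning runs left to right:
  i=0: run of 'E' x 5 -> '5E'
  i=5: run of 'D' x 14 -> '14D'
  i=19: run of 'E' x 18 -> '18E'

RLE = 5E14D18E


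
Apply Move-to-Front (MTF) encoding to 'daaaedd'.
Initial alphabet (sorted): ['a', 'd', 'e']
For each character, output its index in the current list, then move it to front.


MTF encoding:
'd': index 1 in ['a', 'd', 'e'] -> ['d', 'a', 'e']
'a': index 1 in ['d', 'a', 'e'] -> ['a', 'd', 'e']
'a': index 0 in ['a', 'd', 'e'] -> ['a', 'd', 'e']
'a': index 0 in ['a', 'd', 'e'] -> ['a', 'd', 'e']
'e': index 2 in ['a', 'd', 'e'] -> ['e', 'a', 'd']
'd': index 2 in ['e', 'a', 'd'] -> ['d', 'e', 'a']
'd': index 0 in ['d', 'e', 'a'] -> ['d', 'e', 'a']


Output: [1, 1, 0, 0, 2, 2, 0]


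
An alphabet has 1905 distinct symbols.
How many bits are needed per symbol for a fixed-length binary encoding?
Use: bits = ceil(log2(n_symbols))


log2(1905) = 10.8956
Bracket: 2^10 = 1024 < 1905 <= 2^11 = 2048
So ceil(log2(1905)) = 11

bits = ceil(log2(1905)) = ceil(10.8956) = 11 bits


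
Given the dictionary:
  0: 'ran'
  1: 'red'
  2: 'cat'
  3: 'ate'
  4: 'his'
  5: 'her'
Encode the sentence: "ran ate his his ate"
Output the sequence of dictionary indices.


Look up each word in the dictionary:
  'ran' -> 0
  'ate' -> 3
  'his' -> 4
  'his' -> 4
  'ate' -> 3

Encoded: [0, 3, 4, 4, 3]


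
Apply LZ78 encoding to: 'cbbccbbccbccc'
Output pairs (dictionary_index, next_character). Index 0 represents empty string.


LZ78 encoding steps:
Dictionary: {0: ''}
Step 1: w='' (idx 0), next='c' -> output (0, 'c'), add 'c' as idx 1
Step 2: w='' (idx 0), next='b' -> output (0, 'b'), add 'b' as idx 2
Step 3: w='b' (idx 2), next='c' -> output (2, 'c'), add 'bc' as idx 3
Step 4: w='c' (idx 1), next='b' -> output (1, 'b'), add 'cb' as idx 4
Step 5: w='bc' (idx 3), next='c' -> output (3, 'c'), add 'bcc' as idx 5
Step 6: w='bcc' (idx 5), next='c' -> output (5, 'c'), add 'bccc' as idx 6


Encoded: [(0, 'c'), (0, 'b'), (2, 'c'), (1, 'b'), (3, 'c'), (5, 'c')]


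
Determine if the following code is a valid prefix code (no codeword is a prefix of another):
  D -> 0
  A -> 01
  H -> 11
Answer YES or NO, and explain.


Checking each pair (does one codeword prefix another?):
  D='0' vs A='01': prefix -- VIOLATION

NO -- this is NOT a valid prefix code. D (0) is a prefix of A (01).


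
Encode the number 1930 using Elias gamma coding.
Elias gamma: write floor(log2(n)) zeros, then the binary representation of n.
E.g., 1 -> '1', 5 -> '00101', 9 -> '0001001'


num_bits = floor(log2(1930)) + 1 = 11
leading_zeros = num_bits - 1 = 10
binary(1930) = 11110001010

Elias gamma(1930) = '0000000000' + '11110001010' = 000000000011110001010 (21 bits)


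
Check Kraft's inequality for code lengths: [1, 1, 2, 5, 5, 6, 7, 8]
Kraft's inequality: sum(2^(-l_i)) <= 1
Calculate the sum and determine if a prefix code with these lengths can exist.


Sum = 2^(-1) + 2^(-1) + 2^(-2) + 2^(-5) + 2^(-5) + 2^(-6) + 2^(-7) + 2^(-8)
    = 0.5 + 0.5 + 0.25 + 0.03125 + 0.03125 + 0.015625 + 0.0078125 + 0.00390625
    = 343/256 = 1.33984375
Since 1.33984375 > 1, Kraft's inequality is NOT satisfied.
A prefix code with these lengths CANNOT exist.

Kraft sum = 1.33984375. Not satisfied.


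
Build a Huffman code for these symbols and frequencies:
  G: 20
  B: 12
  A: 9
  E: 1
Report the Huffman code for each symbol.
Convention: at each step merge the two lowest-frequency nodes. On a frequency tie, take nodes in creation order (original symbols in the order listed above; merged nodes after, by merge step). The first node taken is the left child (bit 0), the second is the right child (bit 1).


Huffman tree construction:
Step 1: Merge E(1) + A(9) = 10
Step 2: Merge (E+A)(10) + B(12) = 22
Step 3: Merge G(20) + ((E+A)+B)(22) = 42
Read each symbol's code off the tree from the root (left child = 0, right child = 1).

Codes:
  G: 0 (length 1)
  B: 11 (length 2)
  A: 101 (length 3)
  E: 100 (length 3)
Average code length: 74/42 = 1.7619 bits/symbol
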